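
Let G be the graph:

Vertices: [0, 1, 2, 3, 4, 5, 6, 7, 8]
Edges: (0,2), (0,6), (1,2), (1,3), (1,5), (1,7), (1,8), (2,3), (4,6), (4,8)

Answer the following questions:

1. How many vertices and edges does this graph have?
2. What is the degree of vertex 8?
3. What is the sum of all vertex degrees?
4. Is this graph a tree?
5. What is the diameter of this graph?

Count: 9 vertices, 10 edges.
Vertex 8 has neighbors [1, 4], degree = 2.
Handshaking lemma: 2 * 10 = 20.
A tree on 9 vertices has 8 edges. This graph has 10 edges (2 extra). Not a tree.
Diameter (longest shortest path) = 4.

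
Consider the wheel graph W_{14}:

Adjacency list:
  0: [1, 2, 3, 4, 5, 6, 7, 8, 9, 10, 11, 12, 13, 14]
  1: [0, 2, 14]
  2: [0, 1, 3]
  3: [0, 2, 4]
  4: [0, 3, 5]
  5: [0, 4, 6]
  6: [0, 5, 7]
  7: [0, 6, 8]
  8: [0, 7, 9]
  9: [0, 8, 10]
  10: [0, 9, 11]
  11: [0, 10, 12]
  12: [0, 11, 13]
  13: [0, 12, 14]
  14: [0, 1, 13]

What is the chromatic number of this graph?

W_{14} = C_{14} plus a hub adjacent to every cycle vertex.
The outer cycle needs 2 colors (even cycle); the hub is adjacent to all of them so needs a fresh color.
Chromatic number = 2 + 1 = 3.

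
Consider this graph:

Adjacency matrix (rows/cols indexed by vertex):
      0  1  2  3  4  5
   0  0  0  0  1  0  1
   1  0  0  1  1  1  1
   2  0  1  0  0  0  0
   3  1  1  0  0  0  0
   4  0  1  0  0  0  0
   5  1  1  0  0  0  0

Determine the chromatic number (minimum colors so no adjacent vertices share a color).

The graph has a maximum clique of size 2 (lower bound on chromatic number).
A valid 2-coloring: {0: 0, 1: 0, 2: 1, 3: 1, 4: 1, 5: 1}.
Chromatic number = 2.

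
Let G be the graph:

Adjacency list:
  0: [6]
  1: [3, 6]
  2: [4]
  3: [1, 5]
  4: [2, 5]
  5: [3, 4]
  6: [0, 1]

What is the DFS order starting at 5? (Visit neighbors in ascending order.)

DFS from vertex 5 (neighbors processed in ascending order):
Visit order: 5, 3, 1, 6, 0, 4, 2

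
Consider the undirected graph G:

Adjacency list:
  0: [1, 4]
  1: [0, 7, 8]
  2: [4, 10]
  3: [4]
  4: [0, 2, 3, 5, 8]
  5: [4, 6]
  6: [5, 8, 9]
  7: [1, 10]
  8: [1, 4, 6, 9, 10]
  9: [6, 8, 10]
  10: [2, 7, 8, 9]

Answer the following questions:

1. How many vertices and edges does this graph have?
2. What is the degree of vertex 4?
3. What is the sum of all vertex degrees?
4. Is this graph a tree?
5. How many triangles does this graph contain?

Count: 11 vertices, 16 edges.
Vertex 4 has neighbors [0, 2, 3, 5, 8], degree = 5.
Handshaking lemma: 2 * 16 = 32.
A tree on 11 vertices has 10 edges. This graph has 16 edges (6 extra). Not a tree.
Number of triangles = 2.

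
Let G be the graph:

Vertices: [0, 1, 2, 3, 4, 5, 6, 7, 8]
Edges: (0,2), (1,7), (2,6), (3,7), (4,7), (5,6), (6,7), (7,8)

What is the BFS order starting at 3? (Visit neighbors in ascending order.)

BFS from vertex 3 (neighbors processed in ascending order):
Visit order: 3, 7, 1, 4, 6, 8, 2, 5, 0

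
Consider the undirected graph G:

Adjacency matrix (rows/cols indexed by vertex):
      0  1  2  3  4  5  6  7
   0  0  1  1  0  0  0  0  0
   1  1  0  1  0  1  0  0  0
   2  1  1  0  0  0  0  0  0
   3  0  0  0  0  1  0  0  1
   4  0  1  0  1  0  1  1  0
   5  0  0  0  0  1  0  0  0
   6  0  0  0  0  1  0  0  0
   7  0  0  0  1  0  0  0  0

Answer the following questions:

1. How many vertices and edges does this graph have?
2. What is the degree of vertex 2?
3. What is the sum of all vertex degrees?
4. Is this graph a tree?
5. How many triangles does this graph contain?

Count: 8 vertices, 8 edges.
Vertex 2 has neighbors [0, 1], degree = 2.
Handshaking lemma: 2 * 8 = 16.
A tree on 8 vertices has 7 edges. This graph has 8 edges (1 extra). Not a tree.
Number of triangles = 1.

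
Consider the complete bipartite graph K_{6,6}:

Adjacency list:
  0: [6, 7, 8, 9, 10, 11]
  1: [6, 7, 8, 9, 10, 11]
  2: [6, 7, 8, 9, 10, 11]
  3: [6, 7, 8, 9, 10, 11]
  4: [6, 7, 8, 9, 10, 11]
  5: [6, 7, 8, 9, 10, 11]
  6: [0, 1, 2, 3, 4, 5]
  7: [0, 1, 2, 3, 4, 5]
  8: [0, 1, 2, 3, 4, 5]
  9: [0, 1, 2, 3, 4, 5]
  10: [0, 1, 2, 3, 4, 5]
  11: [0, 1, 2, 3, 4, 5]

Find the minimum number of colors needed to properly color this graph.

K_{6,6} is bipartite: vertices split into two independent sets of size 6 and 6.
Color one set 0, the other 1. No adjacent vertices share a color.
Chromatic number = 2.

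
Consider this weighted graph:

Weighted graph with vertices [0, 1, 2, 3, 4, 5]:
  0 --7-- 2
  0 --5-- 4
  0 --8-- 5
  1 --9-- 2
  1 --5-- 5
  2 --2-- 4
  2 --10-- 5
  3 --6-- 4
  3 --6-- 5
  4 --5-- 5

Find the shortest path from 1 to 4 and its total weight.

Using Dijkstra's algorithm from vertex 1:
Shortest path: 1 -> 5 -> 4
Total weight: 5 + 5 = 10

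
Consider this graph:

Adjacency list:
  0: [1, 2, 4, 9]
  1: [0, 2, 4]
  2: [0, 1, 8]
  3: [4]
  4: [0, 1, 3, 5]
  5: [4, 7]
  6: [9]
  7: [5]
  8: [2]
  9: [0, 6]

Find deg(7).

Vertex 7 has neighbors [5], so deg(7) = 1.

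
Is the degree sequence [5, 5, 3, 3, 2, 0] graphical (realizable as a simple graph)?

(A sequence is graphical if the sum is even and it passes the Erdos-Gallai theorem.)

Sum of degrees = 18. Sum is even but fails Erdos-Gallai. The sequence is NOT graphical.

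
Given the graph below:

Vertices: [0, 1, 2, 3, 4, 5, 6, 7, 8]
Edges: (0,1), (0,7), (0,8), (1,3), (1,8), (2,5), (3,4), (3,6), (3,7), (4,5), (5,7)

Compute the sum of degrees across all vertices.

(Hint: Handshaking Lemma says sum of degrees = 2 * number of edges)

Count edges: 11 edges.
By Handshaking Lemma: sum of degrees = 2 * 11 = 22.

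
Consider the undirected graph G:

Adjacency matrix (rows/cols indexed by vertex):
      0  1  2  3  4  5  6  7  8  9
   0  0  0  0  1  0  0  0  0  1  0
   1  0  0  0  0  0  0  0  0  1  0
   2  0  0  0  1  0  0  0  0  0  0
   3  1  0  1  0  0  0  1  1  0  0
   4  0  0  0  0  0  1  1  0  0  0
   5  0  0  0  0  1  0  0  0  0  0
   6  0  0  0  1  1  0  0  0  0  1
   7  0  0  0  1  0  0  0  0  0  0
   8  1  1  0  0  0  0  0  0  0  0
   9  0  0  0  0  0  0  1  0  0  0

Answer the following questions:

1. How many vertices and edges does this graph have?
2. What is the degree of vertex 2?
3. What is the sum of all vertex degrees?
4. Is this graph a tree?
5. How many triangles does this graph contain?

Count: 10 vertices, 9 edges.
Vertex 2 has neighbors [3], degree = 1.
Handshaking lemma: 2 * 9 = 18.
A graph is a tree iff it is connected and has exactly n-1 edges. This graph is connected (all 10 vertices in one component) and has 10-1 = 9 edges. It is a tree.
Number of triangles = 0.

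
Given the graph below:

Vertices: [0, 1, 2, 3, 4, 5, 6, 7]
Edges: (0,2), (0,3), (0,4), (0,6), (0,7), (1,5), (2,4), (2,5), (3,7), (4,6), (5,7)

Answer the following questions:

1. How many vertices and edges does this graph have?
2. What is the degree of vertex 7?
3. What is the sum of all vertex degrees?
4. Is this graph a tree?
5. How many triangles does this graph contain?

Count: 8 vertices, 11 edges.
Vertex 7 has neighbors [0, 3, 5], degree = 3.
Handshaking lemma: 2 * 11 = 22.
A tree on 8 vertices has 7 edges. This graph has 11 edges (4 extra). Not a tree.
Number of triangles = 3.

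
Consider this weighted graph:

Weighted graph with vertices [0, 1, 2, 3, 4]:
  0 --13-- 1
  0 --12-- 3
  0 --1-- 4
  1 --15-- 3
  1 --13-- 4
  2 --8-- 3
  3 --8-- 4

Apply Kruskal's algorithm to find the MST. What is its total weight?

Applying Kruskal's algorithm (sort edges by weight, add if no cycle):
  Add (0,4) w=1
  Add (2,3) w=8
  Add (3,4) w=8
  Skip (0,3) w=12 (creates cycle)
  Add (0,1) w=13
  Skip (1,4) w=13 (creates cycle)
  Skip (1,3) w=15 (creates cycle)
MST weight = 30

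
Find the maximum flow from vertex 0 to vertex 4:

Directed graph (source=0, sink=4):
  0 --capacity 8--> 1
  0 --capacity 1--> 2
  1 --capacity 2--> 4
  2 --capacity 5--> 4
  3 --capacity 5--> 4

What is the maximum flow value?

Computing max flow:
  Flow on (0->1): 2/8
  Flow on (0->2): 1/1
  Flow on (1->4): 2/2
  Flow on (2->4): 1/5
Maximum flow = 3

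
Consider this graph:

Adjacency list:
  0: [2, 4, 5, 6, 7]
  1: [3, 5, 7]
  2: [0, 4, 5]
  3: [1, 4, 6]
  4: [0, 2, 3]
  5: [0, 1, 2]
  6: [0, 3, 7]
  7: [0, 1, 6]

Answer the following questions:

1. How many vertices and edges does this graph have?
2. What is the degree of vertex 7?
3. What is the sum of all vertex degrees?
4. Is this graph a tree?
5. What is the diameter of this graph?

Count: 8 vertices, 13 edges.
Vertex 7 has neighbors [0, 1, 6], degree = 3.
Handshaking lemma: 2 * 13 = 26.
A tree on 8 vertices has 7 edges. This graph has 13 edges (6 extra). Not a tree.
Diameter (longest shortest path) = 2.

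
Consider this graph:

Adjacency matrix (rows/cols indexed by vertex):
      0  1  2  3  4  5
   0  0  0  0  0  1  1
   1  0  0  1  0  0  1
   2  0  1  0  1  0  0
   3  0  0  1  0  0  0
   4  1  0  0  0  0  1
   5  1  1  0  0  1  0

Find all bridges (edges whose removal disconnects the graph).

A bridge is an edge whose removal increases the number of connected components.
Bridges found: (1,2), (1,5), (2,3)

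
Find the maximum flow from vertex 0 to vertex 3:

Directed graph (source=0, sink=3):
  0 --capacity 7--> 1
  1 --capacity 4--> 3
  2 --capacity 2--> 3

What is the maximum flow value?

Computing max flow:
  Flow on (0->1): 4/7
  Flow on (1->3): 4/4
Maximum flow = 4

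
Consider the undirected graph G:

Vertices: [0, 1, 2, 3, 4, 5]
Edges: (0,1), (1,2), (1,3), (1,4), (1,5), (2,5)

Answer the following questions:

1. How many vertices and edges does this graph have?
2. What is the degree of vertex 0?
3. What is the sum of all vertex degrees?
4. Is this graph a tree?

Count: 6 vertices, 6 edges.
Vertex 0 has neighbors [1], degree = 1.
Handshaking lemma: 2 * 6 = 12.
A tree on 6 vertices has 5 edges. This graph has 6 edges (1 extra). Not a tree.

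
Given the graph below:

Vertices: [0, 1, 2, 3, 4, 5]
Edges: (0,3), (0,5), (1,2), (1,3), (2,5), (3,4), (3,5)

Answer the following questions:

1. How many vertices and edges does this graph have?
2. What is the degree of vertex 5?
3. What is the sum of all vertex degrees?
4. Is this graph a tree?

Count: 6 vertices, 7 edges.
Vertex 5 has neighbors [0, 2, 3], degree = 3.
Handshaking lemma: 2 * 7 = 14.
A tree on 6 vertices has 5 edges. This graph has 7 edges (2 extra). Not a tree.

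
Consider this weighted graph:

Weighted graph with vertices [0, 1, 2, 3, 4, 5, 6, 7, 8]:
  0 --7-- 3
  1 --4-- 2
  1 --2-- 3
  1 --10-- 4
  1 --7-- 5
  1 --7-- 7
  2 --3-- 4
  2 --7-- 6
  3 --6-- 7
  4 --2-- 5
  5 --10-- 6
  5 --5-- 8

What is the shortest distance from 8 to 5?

Using Dijkstra's algorithm from vertex 8:
Shortest path: 8 -> 5
Total weight: 5 = 5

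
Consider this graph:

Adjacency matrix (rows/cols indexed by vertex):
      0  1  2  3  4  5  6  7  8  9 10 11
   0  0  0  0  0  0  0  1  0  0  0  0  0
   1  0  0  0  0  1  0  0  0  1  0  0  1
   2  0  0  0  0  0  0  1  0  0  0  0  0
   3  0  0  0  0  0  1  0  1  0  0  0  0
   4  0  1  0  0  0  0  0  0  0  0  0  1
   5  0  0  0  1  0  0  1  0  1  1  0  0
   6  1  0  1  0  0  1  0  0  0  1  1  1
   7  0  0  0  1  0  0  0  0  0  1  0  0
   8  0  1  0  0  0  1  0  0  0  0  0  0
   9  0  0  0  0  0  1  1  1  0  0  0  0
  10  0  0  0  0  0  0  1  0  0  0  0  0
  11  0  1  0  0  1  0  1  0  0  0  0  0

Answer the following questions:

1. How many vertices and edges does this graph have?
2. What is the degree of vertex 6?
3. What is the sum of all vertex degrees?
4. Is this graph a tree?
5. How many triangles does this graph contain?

Count: 12 vertices, 15 edges.
Vertex 6 has neighbors [0, 2, 5, 9, 10, 11], degree = 6.
Handshaking lemma: 2 * 15 = 30.
A tree on 12 vertices has 11 edges. This graph has 15 edges (4 extra). Not a tree.
Number of triangles = 2.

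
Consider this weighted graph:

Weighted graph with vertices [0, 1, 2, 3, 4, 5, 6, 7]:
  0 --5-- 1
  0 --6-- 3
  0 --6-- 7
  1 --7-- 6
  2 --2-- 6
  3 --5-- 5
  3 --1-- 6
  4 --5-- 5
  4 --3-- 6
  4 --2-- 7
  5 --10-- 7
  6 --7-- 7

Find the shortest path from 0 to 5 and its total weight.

Using Dijkstra's algorithm from vertex 0:
Shortest path: 0 -> 3 -> 5
Total weight: 6 + 5 = 11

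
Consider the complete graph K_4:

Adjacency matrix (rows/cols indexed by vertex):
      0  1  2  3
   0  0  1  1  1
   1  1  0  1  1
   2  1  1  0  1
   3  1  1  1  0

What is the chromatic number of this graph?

In K_4, every vertex is adjacent to every other vertex.
Each vertex needs a unique color.
Chromatic number = 4.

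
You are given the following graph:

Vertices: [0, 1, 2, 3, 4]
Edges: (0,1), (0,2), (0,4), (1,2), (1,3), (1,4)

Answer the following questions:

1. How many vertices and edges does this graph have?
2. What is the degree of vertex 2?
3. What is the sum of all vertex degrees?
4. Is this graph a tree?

Count: 5 vertices, 6 edges.
Vertex 2 has neighbors [0, 1], degree = 2.
Handshaking lemma: 2 * 6 = 12.
A tree on 5 vertices has 4 edges. This graph has 6 edges (2 extra). Not a tree.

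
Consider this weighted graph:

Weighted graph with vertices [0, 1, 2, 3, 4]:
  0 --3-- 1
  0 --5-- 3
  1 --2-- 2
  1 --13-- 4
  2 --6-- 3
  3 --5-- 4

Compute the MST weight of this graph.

Applying Kruskal's algorithm (sort edges by weight, add if no cycle):
  Add (1,2) w=2
  Add (0,1) w=3
  Add (0,3) w=5
  Add (3,4) w=5
  Skip (2,3) w=6 (creates cycle)
  Skip (1,4) w=13 (creates cycle)
MST weight = 15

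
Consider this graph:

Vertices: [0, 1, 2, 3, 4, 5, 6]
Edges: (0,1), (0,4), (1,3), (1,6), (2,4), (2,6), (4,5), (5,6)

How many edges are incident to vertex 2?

Vertex 2 has neighbors [4, 6], so deg(2) = 2.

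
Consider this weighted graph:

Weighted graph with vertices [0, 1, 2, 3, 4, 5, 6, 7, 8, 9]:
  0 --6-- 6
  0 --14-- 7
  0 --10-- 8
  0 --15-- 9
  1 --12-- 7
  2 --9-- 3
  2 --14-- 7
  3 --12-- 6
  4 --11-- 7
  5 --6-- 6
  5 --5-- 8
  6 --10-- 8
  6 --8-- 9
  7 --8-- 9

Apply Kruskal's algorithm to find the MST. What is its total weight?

Applying Kruskal's algorithm (sort edges by weight, add if no cycle):
  Add (5,8) w=5
  Add (0,6) w=6
  Add (5,6) w=6
  Add (6,9) w=8
  Add (7,9) w=8
  Add (2,3) w=9
  Skip (0,8) w=10 (creates cycle)
  Skip (6,8) w=10 (creates cycle)
  Add (4,7) w=11
  Add (1,7) w=12
  Add (3,6) w=12
  Skip (0,7) w=14 (creates cycle)
  Skip (2,7) w=14 (creates cycle)
  Skip (0,9) w=15 (creates cycle)
MST weight = 77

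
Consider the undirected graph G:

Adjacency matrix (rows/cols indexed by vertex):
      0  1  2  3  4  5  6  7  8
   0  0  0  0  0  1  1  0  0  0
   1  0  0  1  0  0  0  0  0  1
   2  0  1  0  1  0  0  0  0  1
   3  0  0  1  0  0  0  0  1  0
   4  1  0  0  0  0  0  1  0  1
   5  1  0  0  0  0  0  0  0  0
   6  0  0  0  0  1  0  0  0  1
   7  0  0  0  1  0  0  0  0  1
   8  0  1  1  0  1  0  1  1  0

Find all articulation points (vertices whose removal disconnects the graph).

An articulation point is a vertex whose removal disconnects the graph.
Articulation points: [0, 4, 8]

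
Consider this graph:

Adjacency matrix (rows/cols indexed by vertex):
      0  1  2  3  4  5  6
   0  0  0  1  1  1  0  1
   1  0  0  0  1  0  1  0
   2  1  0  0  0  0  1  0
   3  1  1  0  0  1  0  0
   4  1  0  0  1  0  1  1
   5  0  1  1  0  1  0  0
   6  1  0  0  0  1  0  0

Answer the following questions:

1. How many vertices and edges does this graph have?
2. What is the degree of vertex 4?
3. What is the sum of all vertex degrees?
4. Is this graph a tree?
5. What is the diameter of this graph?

Count: 7 vertices, 10 edges.
Vertex 4 has neighbors [0, 3, 5, 6], degree = 4.
Handshaking lemma: 2 * 10 = 20.
A tree on 7 vertices has 6 edges. This graph has 10 edges (4 extra). Not a tree.
Diameter (longest shortest path) = 3.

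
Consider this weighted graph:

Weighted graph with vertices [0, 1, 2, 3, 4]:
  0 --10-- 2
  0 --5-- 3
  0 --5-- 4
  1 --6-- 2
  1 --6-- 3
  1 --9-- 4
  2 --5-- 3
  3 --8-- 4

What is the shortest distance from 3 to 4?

Using Dijkstra's algorithm from vertex 3:
Shortest path: 3 -> 4
Total weight: 8 = 8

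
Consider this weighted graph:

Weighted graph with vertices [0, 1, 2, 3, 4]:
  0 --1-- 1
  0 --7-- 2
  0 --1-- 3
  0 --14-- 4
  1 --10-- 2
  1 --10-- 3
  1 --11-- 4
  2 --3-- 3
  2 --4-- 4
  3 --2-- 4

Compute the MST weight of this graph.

Applying Kruskal's algorithm (sort edges by weight, add if no cycle):
  Add (0,3) w=1
  Add (0,1) w=1
  Add (3,4) w=2
  Add (2,3) w=3
  Skip (2,4) w=4 (creates cycle)
  Skip (0,2) w=7 (creates cycle)
  Skip (1,2) w=10 (creates cycle)
  Skip (1,3) w=10 (creates cycle)
  Skip (1,4) w=11 (creates cycle)
  Skip (0,4) w=14 (creates cycle)
MST weight = 7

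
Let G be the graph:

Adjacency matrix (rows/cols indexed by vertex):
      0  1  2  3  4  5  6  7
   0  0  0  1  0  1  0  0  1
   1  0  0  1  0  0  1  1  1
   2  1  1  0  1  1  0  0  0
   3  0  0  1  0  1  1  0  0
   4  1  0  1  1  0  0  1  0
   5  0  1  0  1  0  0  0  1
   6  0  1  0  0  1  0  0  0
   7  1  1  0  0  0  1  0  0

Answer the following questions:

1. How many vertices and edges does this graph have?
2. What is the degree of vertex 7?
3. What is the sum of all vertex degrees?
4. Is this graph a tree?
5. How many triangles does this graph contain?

Count: 8 vertices, 13 edges.
Vertex 7 has neighbors [0, 1, 5], degree = 3.
Handshaking lemma: 2 * 13 = 26.
A tree on 8 vertices has 7 edges. This graph has 13 edges (6 extra). Not a tree.
Number of triangles = 3.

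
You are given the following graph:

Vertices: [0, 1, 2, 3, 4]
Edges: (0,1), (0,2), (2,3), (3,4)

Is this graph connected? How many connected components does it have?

Checking connectivity: the graph has 1 connected component(s).
All vertices are reachable from each other. The graph IS connected.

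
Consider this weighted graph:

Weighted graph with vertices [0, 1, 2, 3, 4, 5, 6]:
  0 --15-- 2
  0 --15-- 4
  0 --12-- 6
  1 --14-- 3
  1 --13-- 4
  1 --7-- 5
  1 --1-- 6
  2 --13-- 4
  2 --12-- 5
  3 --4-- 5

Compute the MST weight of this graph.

Applying Kruskal's algorithm (sort edges by weight, add if no cycle):
  Add (1,6) w=1
  Add (3,5) w=4
  Add (1,5) w=7
  Add (0,6) w=12
  Add (2,5) w=12
  Add (1,4) w=13
  Skip (2,4) w=13 (creates cycle)
  Skip (1,3) w=14 (creates cycle)
  Skip (0,2) w=15 (creates cycle)
  Skip (0,4) w=15 (creates cycle)
MST weight = 49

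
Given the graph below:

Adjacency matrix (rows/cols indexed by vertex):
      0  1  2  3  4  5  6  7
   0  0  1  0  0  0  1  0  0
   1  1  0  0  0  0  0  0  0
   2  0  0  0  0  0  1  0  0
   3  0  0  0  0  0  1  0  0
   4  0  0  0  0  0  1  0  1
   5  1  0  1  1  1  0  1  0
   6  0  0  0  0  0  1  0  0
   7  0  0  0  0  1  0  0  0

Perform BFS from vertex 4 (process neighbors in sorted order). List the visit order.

BFS from vertex 4 (neighbors processed in ascending order):
Visit order: 4, 5, 7, 0, 2, 3, 6, 1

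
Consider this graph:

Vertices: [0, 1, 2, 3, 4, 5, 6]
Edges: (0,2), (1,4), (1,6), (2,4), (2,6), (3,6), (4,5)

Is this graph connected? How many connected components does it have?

Checking connectivity: the graph has 1 connected component(s).
All vertices are reachable from each other. The graph IS connected.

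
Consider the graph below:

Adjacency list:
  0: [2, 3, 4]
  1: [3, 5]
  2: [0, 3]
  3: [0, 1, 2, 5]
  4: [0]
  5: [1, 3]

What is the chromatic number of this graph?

The graph has a maximum clique of size 3 (lower bound on chromatic number).
A valid 3-coloring: {0: 1, 1: 1, 2: 2, 3: 0, 4: 0, 5: 2}.
Chromatic number = 3.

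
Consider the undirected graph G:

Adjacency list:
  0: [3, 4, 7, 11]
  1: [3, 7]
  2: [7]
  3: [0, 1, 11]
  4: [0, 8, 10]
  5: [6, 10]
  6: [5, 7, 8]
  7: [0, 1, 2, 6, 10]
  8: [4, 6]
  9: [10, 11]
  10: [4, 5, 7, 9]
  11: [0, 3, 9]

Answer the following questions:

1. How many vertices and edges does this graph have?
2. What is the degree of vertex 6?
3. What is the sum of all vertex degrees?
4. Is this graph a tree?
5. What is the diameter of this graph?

Count: 12 vertices, 17 edges.
Vertex 6 has neighbors [5, 7, 8], degree = 3.
Handshaking lemma: 2 * 17 = 34.
A tree on 12 vertices has 11 edges. This graph has 17 edges (6 extra). Not a tree.
Diameter (longest shortest path) = 4.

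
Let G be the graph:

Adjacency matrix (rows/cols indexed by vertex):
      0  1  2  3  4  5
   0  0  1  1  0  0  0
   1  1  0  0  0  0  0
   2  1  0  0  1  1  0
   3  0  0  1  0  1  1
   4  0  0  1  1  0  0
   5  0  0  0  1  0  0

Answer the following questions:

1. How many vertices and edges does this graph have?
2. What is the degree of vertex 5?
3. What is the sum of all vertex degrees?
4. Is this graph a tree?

Count: 6 vertices, 6 edges.
Vertex 5 has neighbors [3], degree = 1.
Handshaking lemma: 2 * 6 = 12.
A tree on 6 vertices has 5 edges. This graph has 6 edges (1 extra). Not a tree.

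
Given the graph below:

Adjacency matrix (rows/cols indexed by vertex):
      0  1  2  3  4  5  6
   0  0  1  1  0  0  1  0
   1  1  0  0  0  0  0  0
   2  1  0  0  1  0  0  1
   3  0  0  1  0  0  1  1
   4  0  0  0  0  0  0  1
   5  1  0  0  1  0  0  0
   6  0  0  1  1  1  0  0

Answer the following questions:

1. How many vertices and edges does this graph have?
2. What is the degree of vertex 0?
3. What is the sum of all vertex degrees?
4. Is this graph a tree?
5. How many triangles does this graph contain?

Count: 7 vertices, 8 edges.
Vertex 0 has neighbors [1, 2, 5], degree = 3.
Handshaking lemma: 2 * 8 = 16.
A tree on 7 vertices has 6 edges. This graph has 8 edges (2 extra). Not a tree.
Number of triangles = 1.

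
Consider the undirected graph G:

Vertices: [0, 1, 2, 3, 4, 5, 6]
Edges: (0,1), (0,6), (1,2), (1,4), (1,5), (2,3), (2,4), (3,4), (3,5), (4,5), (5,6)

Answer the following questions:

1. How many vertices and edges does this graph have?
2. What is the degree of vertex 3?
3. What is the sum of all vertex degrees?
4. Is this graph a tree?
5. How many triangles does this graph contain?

Count: 7 vertices, 11 edges.
Vertex 3 has neighbors [2, 4, 5], degree = 3.
Handshaking lemma: 2 * 11 = 22.
A tree on 7 vertices has 6 edges. This graph has 11 edges (5 extra). Not a tree.
Number of triangles = 4.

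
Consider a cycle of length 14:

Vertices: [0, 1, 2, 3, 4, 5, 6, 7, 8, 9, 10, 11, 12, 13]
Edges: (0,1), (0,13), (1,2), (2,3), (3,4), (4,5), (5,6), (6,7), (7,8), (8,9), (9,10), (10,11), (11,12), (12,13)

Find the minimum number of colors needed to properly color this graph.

This is an even cycle (C_14). Even cycles are bipartite.
Chromatic number = 2.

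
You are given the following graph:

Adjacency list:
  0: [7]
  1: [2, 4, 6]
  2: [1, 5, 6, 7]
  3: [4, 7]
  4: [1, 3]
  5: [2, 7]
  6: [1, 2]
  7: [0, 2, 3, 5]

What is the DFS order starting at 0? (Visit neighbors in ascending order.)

DFS from vertex 0 (neighbors processed in ascending order):
Visit order: 0, 7, 2, 1, 4, 3, 6, 5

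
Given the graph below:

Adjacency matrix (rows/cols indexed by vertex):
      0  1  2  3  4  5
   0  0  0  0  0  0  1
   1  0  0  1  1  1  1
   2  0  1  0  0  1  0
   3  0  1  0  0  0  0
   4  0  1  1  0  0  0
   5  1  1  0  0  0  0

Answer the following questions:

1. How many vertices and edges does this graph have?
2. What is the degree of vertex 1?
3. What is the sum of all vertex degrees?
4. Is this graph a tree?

Count: 6 vertices, 6 edges.
Vertex 1 has neighbors [2, 3, 4, 5], degree = 4.
Handshaking lemma: 2 * 6 = 12.
A tree on 6 vertices has 5 edges. This graph has 6 edges (1 extra). Not a tree.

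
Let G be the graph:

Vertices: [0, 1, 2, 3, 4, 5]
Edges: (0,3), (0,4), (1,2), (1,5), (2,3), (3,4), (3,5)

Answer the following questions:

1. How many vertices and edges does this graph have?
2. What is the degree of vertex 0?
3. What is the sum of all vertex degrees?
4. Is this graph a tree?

Count: 6 vertices, 7 edges.
Vertex 0 has neighbors [3, 4], degree = 2.
Handshaking lemma: 2 * 7 = 14.
A tree on 6 vertices has 5 edges. This graph has 7 edges (2 extra). Not a tree.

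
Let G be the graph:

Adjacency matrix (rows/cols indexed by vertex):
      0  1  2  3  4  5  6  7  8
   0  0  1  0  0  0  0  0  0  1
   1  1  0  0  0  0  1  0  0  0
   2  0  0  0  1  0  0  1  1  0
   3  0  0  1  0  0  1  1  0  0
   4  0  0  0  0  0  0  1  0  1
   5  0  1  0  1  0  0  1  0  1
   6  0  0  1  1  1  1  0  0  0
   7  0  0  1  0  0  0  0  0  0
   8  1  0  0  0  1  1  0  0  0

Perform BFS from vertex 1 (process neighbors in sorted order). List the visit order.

BFS from vertex 1 (neighbors processed in ascending order):
Visit order: 1, 0, 5, 8, 3, 6, 4, 2, 7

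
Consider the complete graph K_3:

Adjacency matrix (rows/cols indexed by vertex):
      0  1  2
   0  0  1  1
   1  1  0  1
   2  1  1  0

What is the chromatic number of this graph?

In K_3, every vertex is adjacent to every other vertex.
Each vertex needs a unique color.
Chromatic number = 3.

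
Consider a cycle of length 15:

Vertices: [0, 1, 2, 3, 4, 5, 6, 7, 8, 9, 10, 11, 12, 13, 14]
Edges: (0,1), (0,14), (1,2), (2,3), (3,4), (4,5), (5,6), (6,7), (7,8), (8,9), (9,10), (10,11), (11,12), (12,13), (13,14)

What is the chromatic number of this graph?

This is an odd cycle (C_15). Odd cycles are not bipartite (any 2-coloring forces two adjacent vertices to match), and 3 colors suffice.
Chromatic number = 3.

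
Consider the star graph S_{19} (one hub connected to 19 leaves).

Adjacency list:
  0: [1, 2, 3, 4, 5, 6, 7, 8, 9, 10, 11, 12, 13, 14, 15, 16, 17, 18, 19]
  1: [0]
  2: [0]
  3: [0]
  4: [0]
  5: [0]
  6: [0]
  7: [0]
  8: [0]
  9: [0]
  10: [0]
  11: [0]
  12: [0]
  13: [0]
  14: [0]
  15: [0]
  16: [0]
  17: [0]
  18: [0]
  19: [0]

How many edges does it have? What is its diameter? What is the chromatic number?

Star graph S_{19}: the hub connects to all 19 leaves.
Edges = 19.
Diameter = 2 (any leaf to hub is 1, leaf to leaf through hub is 2).
Star graphs are bipartite (hub vs leaves), so chromatic number = 2.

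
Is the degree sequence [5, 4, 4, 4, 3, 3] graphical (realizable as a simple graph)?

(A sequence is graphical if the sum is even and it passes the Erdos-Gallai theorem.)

Sum of degrees = 23. Sum is odd, so the sequence is NOT graphical.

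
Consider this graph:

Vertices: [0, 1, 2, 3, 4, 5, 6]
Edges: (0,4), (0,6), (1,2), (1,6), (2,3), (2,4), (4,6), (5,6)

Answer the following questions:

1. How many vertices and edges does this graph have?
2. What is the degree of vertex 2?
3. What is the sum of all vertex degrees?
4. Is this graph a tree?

Count: 7 vertices, 8 edges.
Vertex 2 has neighbors [1, 3, 4], degree = 3.
Handshaking lemma: 2 * 8 = 16.
A tree on 7 vertices has 6 edges. This graph has 8 edges (2 extra). Not a tree.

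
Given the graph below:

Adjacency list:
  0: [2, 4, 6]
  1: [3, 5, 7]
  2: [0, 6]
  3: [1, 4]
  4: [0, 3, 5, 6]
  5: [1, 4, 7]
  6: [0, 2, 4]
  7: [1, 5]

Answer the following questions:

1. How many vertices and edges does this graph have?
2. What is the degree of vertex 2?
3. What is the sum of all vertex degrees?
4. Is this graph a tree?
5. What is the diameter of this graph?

Count: 8 vertices, 11 edges.
Vertex 2 has neighbors [0, 6], degree = 2.
Handshaking lemma: 2 * 11 = 22.
A tree on 8 vertices has 7 edges. This graph has 11 edges (4 extra). Not a tree.
Diameter (longest shortest path) = 4.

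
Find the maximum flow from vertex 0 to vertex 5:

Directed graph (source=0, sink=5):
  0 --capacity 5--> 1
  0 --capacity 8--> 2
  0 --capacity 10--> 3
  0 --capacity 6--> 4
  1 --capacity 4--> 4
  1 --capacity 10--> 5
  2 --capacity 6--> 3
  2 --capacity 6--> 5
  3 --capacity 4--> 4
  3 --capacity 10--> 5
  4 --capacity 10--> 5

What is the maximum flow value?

Computing max flow:
  Flow on (0->1): 5/5
  Flow on (0->2): 8/8
  Flow on (0->3): 10/10
  Flow on (0->4): 6/6
  Flow on (1->5): 5/10
  Flow on (2->3): 2/6
  Flow on (2->5): 6/6
  Flow on (3->4): 2/4
  Flow on (3->5): 10/10
  Flow on (4->5): 8/10
Maximum flow = 29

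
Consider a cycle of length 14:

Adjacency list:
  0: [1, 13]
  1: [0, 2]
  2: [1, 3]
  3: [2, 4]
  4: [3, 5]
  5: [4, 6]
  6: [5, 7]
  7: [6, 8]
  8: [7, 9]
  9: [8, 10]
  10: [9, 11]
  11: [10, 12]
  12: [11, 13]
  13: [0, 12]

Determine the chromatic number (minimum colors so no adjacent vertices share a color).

This is an even cycle (C_14). Even cycles are bipartite.
Chromatic number = 2.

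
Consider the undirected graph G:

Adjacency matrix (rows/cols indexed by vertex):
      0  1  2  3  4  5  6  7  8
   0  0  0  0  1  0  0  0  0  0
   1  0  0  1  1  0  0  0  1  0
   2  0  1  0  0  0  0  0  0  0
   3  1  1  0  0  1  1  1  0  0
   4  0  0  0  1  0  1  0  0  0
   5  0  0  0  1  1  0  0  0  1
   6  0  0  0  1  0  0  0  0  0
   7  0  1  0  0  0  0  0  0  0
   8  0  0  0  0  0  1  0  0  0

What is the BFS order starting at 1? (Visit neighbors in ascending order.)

BFS from vertex 1 (neighbors processed in ascending order):
Visit order: 1, 2, 3, 7, 0, 4, 5, 6, 8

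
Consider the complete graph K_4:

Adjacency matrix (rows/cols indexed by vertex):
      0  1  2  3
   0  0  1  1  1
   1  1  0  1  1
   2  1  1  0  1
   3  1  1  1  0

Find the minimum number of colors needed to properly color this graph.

In K_4, every vertex is adjacent to every other vertex.
Each vertex needs a unique color.
Chromatic number = 4.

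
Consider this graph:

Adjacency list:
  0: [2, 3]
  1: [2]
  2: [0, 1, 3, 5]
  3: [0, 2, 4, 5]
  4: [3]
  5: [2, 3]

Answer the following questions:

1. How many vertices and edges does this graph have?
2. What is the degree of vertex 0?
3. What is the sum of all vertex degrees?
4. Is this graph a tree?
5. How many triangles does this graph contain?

Count: 6 vertices, 7 edges.
Vertex 0 has neighbors [2, 3], degree = 2.
Handshaking lemma: 2 * 7 = 14.
A tree on 6 vertices has 5 edges. This graph has 7 edges (2 extra). Not a tree.
Number of triangles = 2.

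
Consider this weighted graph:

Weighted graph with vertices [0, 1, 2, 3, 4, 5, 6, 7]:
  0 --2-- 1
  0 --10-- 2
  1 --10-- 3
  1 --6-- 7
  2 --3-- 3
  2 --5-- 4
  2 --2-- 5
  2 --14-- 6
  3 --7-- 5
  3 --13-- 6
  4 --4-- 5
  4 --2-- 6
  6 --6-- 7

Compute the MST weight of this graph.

Applying Kruskal's algorithm (sort edges by weight, add if no cycle):
  Add (0,1) w=2
  Add (2,5) w=2
  Add (4,6) w=2
  Add (2,3) w=3
  Add (4,5) w=4
  Skip (2,4) w=5 (creates cycle)
  Add (1,7) w=6
  Add (6,7) w=6
  Skip (3,5) w=7 (creates cycle)
  Skip (0,2) w=10 (creates cycle)
  Skip (1,3) w=10 (creates cycle)
  Skip (3,6) w=13 (creates cycle)
  Skip (2,6) w=14 (creates cycle)
MST weight = 25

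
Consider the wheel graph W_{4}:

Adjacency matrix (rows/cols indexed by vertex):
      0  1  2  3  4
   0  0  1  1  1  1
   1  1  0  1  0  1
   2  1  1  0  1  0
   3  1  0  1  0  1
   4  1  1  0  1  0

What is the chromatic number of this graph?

W_{4} = C_{4} plus a hub adjacent to every cycle vertex.
The outer cycle needs 2 colors (even cycle); the hub is adjacent to all of them so needs a fresh color.
Chromatic number = 2 + 1 = 3.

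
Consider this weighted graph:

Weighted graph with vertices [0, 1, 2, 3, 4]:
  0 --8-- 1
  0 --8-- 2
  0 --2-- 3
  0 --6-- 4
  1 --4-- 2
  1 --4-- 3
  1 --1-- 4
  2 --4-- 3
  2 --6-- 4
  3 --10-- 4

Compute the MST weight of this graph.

Applying Kruskal's algorithm (sort edges by weight, add if no cycle):
  Add (1,4) w=1
  Add (0,3) w=2
  Add (1,3) w=4
  Add (1,2) w=4
  Skip (2,3) w=4 (creates cycle)
  Skip (0,4) w=6 (creates cycle)
  Skip (2,4) w=6 (creates cycle)
  Skip (0,1) w=8 (creates cycle)
  Skip (0,2) w=8 (creates cycle)
  Skip (3,4) w=10 (creates cycle)
MST weight = 11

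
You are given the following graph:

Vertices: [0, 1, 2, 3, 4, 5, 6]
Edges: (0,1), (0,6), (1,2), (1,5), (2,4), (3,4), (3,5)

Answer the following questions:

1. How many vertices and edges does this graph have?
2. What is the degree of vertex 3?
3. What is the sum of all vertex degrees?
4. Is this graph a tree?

Count: 7 vertices, 7 edges.
Vertex 3 has neighbors [4, 5], degree = 2.
Handshaking lemma: 2 * 7 = 14.
A tree on 7 vertices has 6 edges. This graph has 7 edges (1 extra). Not a tree.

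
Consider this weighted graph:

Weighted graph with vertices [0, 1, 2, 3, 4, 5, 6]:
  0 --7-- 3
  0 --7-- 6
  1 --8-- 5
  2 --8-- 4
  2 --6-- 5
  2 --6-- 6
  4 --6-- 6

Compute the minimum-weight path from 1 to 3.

Using Dijkstra's algorithm from vertex 1:
Shortest path: 1 -> 5 -> 2 -> 6 -> 0 -> 3
Total weight: 8 + 6 + 6 + 7 + 7 = 34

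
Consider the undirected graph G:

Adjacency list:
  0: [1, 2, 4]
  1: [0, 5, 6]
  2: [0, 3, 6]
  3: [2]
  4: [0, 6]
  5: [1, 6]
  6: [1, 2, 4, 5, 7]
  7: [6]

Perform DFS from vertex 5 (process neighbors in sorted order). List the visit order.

DFS from vertex 5 (neighbors processed in ascending order):
Visit order: 5, 1, 0, 2, 3, 6, 4, 7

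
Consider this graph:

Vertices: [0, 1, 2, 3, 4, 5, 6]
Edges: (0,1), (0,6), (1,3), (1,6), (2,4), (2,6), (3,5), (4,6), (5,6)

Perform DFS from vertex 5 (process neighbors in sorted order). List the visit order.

DFS from vertex 5 (neighbors processed in ascending order):
Visit order: 5, 3, 1, 0, 6, 2, 4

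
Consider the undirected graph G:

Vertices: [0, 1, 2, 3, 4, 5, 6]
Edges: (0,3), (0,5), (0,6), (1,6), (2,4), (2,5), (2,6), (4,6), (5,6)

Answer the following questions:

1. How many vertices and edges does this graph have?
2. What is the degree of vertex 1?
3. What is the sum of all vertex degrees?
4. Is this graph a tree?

Count: 7 vertices, 9 edges.
Vertex 1 has neighbors [6], degree = 1.
Handshaking lemma: 2 * 9 = 18.
A tree on 7 vertices has 6 edges. This graph has 9 edges (3 extra). Not a tree.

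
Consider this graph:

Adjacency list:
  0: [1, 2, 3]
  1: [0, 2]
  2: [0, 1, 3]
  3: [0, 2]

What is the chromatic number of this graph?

The graph has a maximum clique of size 3 (lower bound on chromatic number).
A valid 3-coloring: {0: 0, 1: 2, 2: 1, 3: 2}.
Chromatic number = 3.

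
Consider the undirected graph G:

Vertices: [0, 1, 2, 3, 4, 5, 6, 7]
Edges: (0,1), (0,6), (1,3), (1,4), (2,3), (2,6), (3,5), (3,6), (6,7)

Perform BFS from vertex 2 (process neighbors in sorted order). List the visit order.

BFS from vertex 2 (neighbors processed in ascending order):
Visit order: 2, 3, 6, 1, 5, 0, 7, 4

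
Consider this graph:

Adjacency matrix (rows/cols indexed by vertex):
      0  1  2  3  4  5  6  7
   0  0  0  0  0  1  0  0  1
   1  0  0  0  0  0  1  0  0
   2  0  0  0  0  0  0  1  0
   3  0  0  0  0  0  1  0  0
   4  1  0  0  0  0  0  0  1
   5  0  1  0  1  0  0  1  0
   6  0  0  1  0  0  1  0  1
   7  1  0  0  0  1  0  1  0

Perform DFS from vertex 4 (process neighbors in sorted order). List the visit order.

DFS from vertex 4 (neighbors processed in ascending order):
Visit order: 4, 0, 7, 6, 2, 5, 1, 3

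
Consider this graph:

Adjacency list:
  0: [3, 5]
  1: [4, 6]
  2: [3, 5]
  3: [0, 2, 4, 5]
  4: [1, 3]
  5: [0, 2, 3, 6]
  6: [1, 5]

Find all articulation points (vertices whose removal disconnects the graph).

No articulation points. The graph is biconnected.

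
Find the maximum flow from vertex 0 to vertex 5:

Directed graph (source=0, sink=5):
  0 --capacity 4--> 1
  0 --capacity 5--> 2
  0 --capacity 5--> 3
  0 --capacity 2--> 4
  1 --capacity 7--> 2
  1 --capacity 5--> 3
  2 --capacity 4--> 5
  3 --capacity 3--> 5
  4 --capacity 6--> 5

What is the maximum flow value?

Computing max flow:
  Flow on (0->2): 4/5
  Flow on (0->3): 3/5
  Flow on (0->4): 2/2
  Flow on (2->5): 4/4
  Flow on (3->5): 3/3
  Flow on (4->5): 2/6
Maximum flow = 9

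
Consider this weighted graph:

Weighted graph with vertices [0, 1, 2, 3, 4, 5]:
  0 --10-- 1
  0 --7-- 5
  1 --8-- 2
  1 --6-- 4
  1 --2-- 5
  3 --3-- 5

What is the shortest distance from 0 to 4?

Using Dijkstra's algorithm from vertex 0:
Shortest path: 0 -> 5 -> 1 -> 4
Total weight: 7 + 2 + 6 = 15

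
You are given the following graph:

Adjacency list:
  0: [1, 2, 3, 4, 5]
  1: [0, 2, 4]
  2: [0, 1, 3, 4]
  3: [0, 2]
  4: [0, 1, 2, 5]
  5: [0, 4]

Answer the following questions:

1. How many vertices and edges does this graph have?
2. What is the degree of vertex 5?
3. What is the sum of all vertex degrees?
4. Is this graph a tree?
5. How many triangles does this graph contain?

Count: 6 vertices, 10 edges.
Vertex 5 has neighbors [0, 4], degree = 2.
Handshaking lemma: 2 * 10 = 20.
A tree on 6 vertices has 5 edges. This graph has 10 edges (5 extra). Not a tree.
Number of triangles = 6.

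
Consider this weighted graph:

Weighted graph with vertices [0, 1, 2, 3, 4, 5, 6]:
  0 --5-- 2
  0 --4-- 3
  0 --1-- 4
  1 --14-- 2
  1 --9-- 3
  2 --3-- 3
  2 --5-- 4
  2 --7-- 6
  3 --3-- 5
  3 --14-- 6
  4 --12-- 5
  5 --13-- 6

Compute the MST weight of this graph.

Applying Kruskal's algorithm (sort edges by weight, add if no cycle):
  Add (0,4) w=1
  Add (2,3) w=3
  Add (3,5) w=3
  Add (0,3) w=4
  Skip (0,2) w=5 (creates cycle)
  Skip (2,4) w=5 (creates cycle)
  Add (2,6) w=7
  Add (1,3) w=9
  Skip (4,5) w=12 (creates cycle)
  Skip (5,6) w=13 (creates cycle)
  Skip (1,2) w=14 (creates cycle)
  Skip (3,6) w=14 (creates cycle)
MST weight = 27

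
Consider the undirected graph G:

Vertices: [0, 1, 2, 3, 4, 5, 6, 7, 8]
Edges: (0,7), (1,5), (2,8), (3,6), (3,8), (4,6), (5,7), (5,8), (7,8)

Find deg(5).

Vertex 5 has neighbors [1, 7, 8], so deg(5) = 3.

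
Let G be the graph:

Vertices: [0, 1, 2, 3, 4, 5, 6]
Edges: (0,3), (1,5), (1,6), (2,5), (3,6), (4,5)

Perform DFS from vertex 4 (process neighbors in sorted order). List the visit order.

DFS from vertex 4 (neighbors processed in ascending order):
Visit order: 4, 5, 1, 6, 3, 0, 2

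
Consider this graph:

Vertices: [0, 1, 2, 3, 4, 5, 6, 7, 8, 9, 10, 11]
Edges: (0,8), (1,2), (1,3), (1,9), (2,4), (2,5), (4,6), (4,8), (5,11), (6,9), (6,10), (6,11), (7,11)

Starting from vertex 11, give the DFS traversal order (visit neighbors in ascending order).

DFS from vertex 11 (neighbors processed in ascending order):
Visit order: 11, 5, 2, 1, 3, 9, 6, 4, 8, 0, 10, 7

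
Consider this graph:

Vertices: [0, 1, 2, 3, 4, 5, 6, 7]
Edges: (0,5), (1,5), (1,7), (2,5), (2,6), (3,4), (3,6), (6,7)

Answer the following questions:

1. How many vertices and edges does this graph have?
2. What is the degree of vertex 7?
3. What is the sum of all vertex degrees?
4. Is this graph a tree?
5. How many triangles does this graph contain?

Count: 8 vertices, 8 edges.
Vertex 7 has neighbors [1, 6], degree = 2.
Handshaking lemma: 2 * 8 = 16.
A tree on 8 vertices has 7 edges. This graph has 8 edges (1 extra). Not a tree.
Number of triangles = 0.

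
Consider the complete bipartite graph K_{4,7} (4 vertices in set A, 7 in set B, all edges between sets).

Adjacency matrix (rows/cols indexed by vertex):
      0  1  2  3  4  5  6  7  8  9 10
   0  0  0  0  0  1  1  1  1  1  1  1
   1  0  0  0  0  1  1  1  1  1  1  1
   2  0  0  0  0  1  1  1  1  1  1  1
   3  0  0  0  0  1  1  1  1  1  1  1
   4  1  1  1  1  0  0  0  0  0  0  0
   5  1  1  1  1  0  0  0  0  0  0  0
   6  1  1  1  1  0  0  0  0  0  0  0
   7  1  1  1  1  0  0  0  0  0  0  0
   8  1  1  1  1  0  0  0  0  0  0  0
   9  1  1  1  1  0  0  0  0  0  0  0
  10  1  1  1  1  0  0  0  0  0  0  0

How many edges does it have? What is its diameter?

K_{4,7} has 4 * 7 = 28 edges.
Any vertex reaches any opposite-side vertex in 1 step; same-side vertices reach in 2 steps via any opposite-side vertex.
Diameter = 2.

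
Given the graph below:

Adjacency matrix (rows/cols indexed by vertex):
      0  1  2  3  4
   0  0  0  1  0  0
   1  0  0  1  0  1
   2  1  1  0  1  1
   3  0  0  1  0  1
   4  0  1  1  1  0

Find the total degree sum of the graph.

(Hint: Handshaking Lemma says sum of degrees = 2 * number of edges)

Count edges: 6 edges.
By Handshaking Lemma: sum of degrees = 2 * 6 = 12.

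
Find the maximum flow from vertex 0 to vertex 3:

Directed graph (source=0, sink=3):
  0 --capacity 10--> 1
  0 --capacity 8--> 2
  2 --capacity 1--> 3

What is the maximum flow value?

Computing max flow:
  Flow on (0->2): 1/8
  Flow on (2->3): 1/1
Maximum flow = 1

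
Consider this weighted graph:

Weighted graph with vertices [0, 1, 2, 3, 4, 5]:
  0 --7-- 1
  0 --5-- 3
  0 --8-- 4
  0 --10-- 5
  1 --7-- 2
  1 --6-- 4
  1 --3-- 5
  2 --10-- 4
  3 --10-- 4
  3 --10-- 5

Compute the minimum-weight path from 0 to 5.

Using Dijkstra's algorithm from vertex 0:
Shortest path: 0 -> 5
Total weight: 10 = 10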